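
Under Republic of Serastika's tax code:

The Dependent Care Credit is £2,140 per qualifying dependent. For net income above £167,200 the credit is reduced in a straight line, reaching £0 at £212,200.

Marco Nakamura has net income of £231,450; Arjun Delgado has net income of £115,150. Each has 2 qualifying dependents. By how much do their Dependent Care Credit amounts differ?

£4,280

Marco (£231,450): Dependent Care Credit: base = 2 × £2,140 = £4,280. £231,450 is at or above £212,200, so the credit is £0.
Arjun (£115,150): Dependent Care Credit: base = 2 × £2,140 = £4,280. £115,150 is at or below the £167,200 threshold, so the full £4,280 applies.
Difference: |£0 − £4,280| = £4,280.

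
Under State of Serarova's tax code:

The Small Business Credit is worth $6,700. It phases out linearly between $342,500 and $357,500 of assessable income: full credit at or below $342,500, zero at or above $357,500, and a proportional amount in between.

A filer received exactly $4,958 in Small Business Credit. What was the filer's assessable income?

$346,400

$4,958 is 4,958/6,700 of the full $6,700, so 1,742/6,700 of the $15,000 range has been used: income = $342,500 + $15,000 × 1,742/6,700 = $346,400.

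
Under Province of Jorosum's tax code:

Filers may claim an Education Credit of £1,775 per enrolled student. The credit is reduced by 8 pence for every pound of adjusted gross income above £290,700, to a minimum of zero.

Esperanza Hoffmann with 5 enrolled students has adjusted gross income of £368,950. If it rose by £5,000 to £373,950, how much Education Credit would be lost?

£400

At £368,950 — base = 5 × £1,775 = £8,875. 8% of the £78,250 excess over £290,700 is £6,260; credit = £8,875 − £6,260 = £2,615.
At £373,950 — base = 5 × £1,775 = £8,875. 8% of the £83,250 excess over £290,700 is £6,660; credit = £8,875 − £6,660 = £2,215.
Lost: £2,615 − £2,215 = £400.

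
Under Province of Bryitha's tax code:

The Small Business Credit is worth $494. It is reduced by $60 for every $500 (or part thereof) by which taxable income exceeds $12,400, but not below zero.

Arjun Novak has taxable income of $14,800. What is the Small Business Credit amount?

Small Business Credit: income exceeds $12,400 by $2,400, which is 5 full-or-partial $500 increments; reduction = 5 × $60 = $300, leaving $194.

$194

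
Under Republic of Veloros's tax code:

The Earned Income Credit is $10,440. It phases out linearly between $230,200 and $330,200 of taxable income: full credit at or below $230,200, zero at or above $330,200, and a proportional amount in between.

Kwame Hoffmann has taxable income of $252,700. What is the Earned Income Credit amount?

$8,091

Earned Income Credit: $252,700 is $22,500 into a $100,000 phase-out range, leaving 77,500/100,000 of the credit: $10,440 × 77,500/100,000 = $8,091.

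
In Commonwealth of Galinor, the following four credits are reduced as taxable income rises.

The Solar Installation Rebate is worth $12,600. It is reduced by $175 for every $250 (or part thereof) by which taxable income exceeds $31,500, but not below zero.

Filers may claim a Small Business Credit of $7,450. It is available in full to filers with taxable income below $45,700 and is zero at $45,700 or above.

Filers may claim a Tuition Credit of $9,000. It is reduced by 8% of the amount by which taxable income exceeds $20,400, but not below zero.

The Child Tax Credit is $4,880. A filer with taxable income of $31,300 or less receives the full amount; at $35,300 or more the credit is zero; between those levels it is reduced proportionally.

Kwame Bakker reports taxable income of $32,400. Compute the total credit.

Solar Installation Rebate: income exceeds $31,500 by $900, which is 4 full-or-partial $250 increments; reduction = 4 × $175 = $700, leaving $11,900.
Small Business Credit: $32,400 is below the $45,700 cutoff, so the full $7,450 applies.
Tuition Credit: 8% of the $12,000 excess over $20,400 is $960; credit = $9,000 − $960 = $8,040.
Child Tax Credit: $32,400 is $1,100 into a $4,000 phase-out range, leaving 2,900/4,000 of the credit: $4,880 × 2,900/4,000 = $3,538.
Total: $11,900 + $7,450 + $8,040 + $3,538 = $30,928.

$30,928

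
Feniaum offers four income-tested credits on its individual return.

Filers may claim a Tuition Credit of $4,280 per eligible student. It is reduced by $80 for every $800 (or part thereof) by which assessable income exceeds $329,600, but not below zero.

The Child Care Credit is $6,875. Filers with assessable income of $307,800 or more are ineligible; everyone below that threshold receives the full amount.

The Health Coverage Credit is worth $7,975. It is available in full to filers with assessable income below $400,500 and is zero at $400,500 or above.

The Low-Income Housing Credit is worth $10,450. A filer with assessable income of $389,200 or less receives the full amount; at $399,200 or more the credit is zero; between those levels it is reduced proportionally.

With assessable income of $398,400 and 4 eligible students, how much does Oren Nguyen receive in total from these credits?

Tuition Credit: base = 4 × $4,280 = $17,120. income exceeds $329,600 by $68,800, which is 86 full-or-partial $800 increments; reduction = 86 × $80 = $6,880, leaving $10,240.
Child Care Credit: $398,400 meets or exceeds the $307,800 cutoff, so the credit is $0.
Health Coverage Credit: $398,400 is below the $400,500 cutoff, so the full $7,975 applies.
Low-Income Housing Credit: $398,400 is $9,200 into a $10,000 phase-out range, leaving 800/10,000 of the credit: $10,450 × 800/10,000 = $836.
Total: $10,240 + $0 + $7,975 + $836 = $19,051.

$19,051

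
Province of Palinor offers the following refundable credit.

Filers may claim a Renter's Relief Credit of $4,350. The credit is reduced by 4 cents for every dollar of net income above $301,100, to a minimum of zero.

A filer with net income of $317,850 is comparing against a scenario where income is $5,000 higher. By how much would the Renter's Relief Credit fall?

$200

At $317,850 — 4% of the $16,750 excess over $301,100 is $670; credit = $4,350 − $670 = $3,680.
At $322,850 — 4% of the $21,750 excess over $301,100 is $870; credit = $4,350 − $870 = $3,480.
Lost: $3,680 − $3,480 = $200.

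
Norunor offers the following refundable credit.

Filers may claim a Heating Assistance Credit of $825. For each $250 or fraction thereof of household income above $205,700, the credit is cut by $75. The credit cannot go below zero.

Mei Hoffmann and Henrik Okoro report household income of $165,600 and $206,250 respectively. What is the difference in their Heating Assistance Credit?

$225

Mei ($165,600): Heating Assistance Credit: $165,600 is at or below the $205,700 threshold, so the full $825 applies.
Henrik ($206,250): Heating Assistance Credit: income exceeds $205,700 by $550, which is 3 full-or-partial $250 increments; reduction = 3 × $75 = $225, leaving $600.
Difference: |$825 − $600| = $225.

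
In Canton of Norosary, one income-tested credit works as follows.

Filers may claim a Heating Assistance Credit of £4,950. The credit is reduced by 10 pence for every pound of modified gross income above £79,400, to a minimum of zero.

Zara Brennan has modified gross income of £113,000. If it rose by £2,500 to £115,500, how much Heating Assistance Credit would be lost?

£250

At £113,000 — 10% of the £33,600 excess over £79,400 is £3,360; credit = £4,950 − £3,360 = £1,590.
At £115,500 — 10% of the £36,100 excess over £79,400 is £3,610; credit = £4,950 − £3,610 = £1,340.
Lost: £1,590 − £1,340 = £250.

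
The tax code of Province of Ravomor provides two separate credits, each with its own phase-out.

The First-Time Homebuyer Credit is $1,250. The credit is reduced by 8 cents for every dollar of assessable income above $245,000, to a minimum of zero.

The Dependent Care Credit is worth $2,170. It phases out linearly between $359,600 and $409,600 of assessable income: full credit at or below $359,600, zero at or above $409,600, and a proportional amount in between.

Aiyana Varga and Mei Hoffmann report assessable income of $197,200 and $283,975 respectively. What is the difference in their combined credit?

$1,250

Aiyana ($197,200): First-Time Homebuyer Credit: $197,200 is at or below the $245,000 threshold, so the full $1,250 applies. Dependent Care Credit: $197,200 is at or below the $359,600 threshold, so the full $2,170 applies. total $1,250 + $2,170 = $3,420
Mei ($283,975): First-Time Homebuyer Credit: 8% of the $38,975 excess over $245,000 is $3,118 ≥ base, so the credit is $0. Dependent Care Credit: $283,975 is at or below the $359,600 threshold, so the full $2,170 applies. total $0 + $2,170 = $2,170
Difference: |$3,420 − $2,170| = $1,250.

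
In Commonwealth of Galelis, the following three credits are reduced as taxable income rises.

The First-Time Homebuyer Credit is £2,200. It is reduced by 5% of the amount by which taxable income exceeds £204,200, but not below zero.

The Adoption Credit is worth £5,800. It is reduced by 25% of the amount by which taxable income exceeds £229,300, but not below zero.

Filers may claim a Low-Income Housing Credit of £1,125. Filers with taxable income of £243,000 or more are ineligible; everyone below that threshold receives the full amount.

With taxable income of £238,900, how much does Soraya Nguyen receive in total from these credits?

£4,990

First-Time Homebuyer Credit: 5% of the £34,700 excess over £204,200 is £1,735; credit = £2,200 − £1,735 = £465.
Adoption Credit: 25% of the £9,600 excess over £229,300 is £2,400; credit = £5,800 − £2,400 = £3,400.
Low-Income Housing Credit: £238,900 is below the £243,000 cutoff, so the full £1,125 applies.
Total: £465 + £3,400 + £1,125 = £4,990.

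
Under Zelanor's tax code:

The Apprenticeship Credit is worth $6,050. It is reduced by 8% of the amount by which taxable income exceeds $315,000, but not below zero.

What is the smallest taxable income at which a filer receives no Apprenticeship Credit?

$390,625

The credit falls by 8% of each dollar above $315,000, so it reaches zero when the excess is $6,050 / 8% = $75,625: income = $315,000 + $75,625 = $390,625.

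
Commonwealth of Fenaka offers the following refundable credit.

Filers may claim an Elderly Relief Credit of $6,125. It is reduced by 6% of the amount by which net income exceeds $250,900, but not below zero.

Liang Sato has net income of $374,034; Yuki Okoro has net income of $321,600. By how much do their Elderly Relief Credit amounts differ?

Liang ($374,034): Elderly Relief Credit: 6% of the $123,134 excess over $250,900 is $7,388.04 ≥ base, so the credit is $0.
Yuki ($321,600): Elderly Relief Credit: 6% of the $70,700 excess over $250,900 is $4,242; credit = $6,125 − $4,242 = $1,883.
Difference: |$0 − $1,883| = $1,883.

$1,883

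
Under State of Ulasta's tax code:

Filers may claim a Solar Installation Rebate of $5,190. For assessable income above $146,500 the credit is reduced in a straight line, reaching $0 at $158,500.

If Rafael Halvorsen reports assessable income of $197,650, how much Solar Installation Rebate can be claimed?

$0

Solar Installation Rebate: $197,650 is at or above $158,500, so the credit is $0.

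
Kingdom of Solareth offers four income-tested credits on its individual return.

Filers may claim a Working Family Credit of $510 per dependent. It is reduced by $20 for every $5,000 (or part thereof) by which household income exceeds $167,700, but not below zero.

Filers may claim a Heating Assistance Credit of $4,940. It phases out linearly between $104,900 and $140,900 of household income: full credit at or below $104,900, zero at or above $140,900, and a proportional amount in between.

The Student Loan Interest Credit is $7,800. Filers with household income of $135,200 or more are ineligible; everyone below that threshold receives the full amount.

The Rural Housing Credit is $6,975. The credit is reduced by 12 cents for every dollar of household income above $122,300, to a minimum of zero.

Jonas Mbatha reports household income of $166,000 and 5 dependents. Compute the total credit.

$4,281

Working Family Credit: base = 5 × $510 = $2,550. $166,000 is at or below the $167,700 threshold, so the full $2,550 applies.
Heating Assistance Credit: $166,000 is at or above $140,900, so the credit is $0.
Student Loan Interest Credit: $166,000 meets or exceeds the $135,200 cutoff, so the credit is $0.
Rural Housing Credit: 12% of the $43,700 excess over $122,300 is $5,244; credit = $6,975 − $5,244 = $1,731.
Total: $2,550 + $0 + $0 + $1,731 = $4,281.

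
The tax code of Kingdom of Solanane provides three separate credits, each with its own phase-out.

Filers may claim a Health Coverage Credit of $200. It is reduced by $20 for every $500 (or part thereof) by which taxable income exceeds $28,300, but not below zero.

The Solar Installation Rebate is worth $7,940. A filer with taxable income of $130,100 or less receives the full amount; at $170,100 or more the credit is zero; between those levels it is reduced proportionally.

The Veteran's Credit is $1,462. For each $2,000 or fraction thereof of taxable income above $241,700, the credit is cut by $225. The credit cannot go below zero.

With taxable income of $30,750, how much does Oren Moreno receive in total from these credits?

$9,502

Health Coverage Credit: income exceeds $28,300 by $2,450, which is 5 full-or-partial $500 increments; reduction = 5 × $20 = $100, leaving $100.
Solar Installation Rebate: $30,750 is at or below the $130,100 threshold, so the full $7,940 applies.
Veteran's Credit: $30,750 is at or below the $241,700 threshold, so the full $1,462 applies.
Total: $100 + $7,940 + $1,462 = $9,502.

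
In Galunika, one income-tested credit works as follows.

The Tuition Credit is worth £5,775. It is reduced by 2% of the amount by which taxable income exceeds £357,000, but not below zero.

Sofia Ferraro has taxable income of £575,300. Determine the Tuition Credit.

Tuition Credit: 2% of the £218,300 excess over £357,000 is £4,366; credit = £5,775 − £4,366 = £1,409.

£1,409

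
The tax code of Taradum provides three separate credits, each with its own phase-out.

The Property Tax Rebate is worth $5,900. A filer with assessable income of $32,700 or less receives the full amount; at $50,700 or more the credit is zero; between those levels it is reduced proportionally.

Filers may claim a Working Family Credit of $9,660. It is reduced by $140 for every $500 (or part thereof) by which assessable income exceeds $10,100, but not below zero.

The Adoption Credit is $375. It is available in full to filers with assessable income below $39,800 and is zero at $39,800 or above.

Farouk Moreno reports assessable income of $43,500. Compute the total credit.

$2,640

Property Tax Rebate: $43,500 is $10,800 into a $18,000 phase-out range, leaving 7,200/18,000 of the credit: $5,900 × 7,200/18,000 = $2,360.
Working Family Credit: income exceeds $10,100 by $33,400, which is 67 full-or-partial $500 increments; reduction = 67 × $140 = $9,380, leaving $280.
Adoption Credit: $43,500 meets or exceeds the $39,800 cutoff, so the credit is $0.
Total: $2,360 + $280 + $0 = $2,640.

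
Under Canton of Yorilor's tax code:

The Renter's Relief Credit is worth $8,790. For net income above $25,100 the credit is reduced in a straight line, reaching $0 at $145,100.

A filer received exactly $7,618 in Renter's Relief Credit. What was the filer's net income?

$7,618 is 7,618/8,790 of the full $8,790, so 1,172/8,790 of the $120,000 range has been used: income = $25,100 + $120,000 × 1,172/8,790 = $41,100.

$41,100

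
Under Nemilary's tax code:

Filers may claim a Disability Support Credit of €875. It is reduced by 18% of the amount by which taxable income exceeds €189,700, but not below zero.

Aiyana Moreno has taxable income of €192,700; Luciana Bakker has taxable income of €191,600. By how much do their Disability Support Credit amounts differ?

€198

Aiyana (€192,700): Disability Support Credit: 18% of the €3,000 excess over €189,700 is €540; credit = €875 − €540 = €335.
Luciana (€191,600): Disability Support Credit: 18% of the €1,900 excess over €189,700 is €342; credit = €875 − €342 = €533.
Difference: |€335 − €533| = €198.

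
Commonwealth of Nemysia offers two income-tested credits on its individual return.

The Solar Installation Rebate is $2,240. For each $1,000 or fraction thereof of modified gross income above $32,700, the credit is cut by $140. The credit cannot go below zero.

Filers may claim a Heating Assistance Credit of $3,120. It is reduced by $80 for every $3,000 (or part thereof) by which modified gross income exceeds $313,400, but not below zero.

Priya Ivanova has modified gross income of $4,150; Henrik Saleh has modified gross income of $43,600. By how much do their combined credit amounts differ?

$1,540

Priya ($4,150): Solar Installation Rebate: $4,150 is at or below the $32,700 threshold, so the full $2,240 applies. Heating Assistance Credit: $4,150 is at or below the $313,400 threshold, so the full $3,120 applies. total $2,240 + $3,120 = $5,360
Henrik ($43,600): Solar Installation Rebate: income exceeds $32,700 by $10,900, which is 11 full-or-partial $1,000 increments; reduction = 11 × $140 = $1,540, leaving $700. Heating Assistance Credit: $43,600 is at or below the $313,400 threshold, so the full $3,120 applies. total $700 + $3,120 = $3,820
Difference: |$5,360 − $3,820| = $1,540.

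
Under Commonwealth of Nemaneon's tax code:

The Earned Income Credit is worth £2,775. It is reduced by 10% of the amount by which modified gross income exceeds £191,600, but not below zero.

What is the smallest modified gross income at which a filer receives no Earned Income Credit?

The credit falls by 10% of each pound above £191,600, so it reaches zero when the excess is £2,775 / 10% = £27,750: income = £191,600 + £27,750 = £219,350.

£219,350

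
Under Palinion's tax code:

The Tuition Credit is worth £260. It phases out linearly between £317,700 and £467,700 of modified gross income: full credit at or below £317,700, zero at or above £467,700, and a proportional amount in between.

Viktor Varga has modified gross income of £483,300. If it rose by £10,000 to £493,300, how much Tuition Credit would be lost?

£0

At £483,300 — £483,300 is at or above £467,700, so the credit is £0.
At £493,300 — £493,300 is at or above £467,700, so the credit is £0.
Lost: £0 − £0 = £0.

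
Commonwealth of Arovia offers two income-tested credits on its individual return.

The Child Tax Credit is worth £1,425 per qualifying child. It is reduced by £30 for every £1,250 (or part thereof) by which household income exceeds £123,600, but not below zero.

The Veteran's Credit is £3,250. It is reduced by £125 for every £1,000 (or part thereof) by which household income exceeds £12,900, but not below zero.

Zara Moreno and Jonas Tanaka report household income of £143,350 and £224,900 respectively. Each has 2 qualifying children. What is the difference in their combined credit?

Zara (£143,350): Child Tax Credit: base = 2 × £1,425 = £2,850. income exceeds £123,600 by £19,750, which is 16 full-or-partial £1,250 increments; reduction = 16 × £30 = £480, leaving £2,370. Veteran's Credit: income exceeds £12,900 by £130,450 → 131 increments × £125 = £16,375 ≥ base, so the credit is £0. total £2,370 + £0 = £2,370
Jonas (£224,900): Child Tax Credit: base = 2 × £1,425 = £2,850. income exceeds £123,600 by £101,300, which is 82 full-or-partial £1,250 increments; reduction = 82 × £30 = £2,460, leaving £390. Veteran's Credit: income exceeds £12,900 by £212,000 → 212 increments × £125 = £26,500 ≥ base, so the credit is £0. total £390 + £0 = £390
Difference: |£2,370 − £390| = £1,980.

£1,980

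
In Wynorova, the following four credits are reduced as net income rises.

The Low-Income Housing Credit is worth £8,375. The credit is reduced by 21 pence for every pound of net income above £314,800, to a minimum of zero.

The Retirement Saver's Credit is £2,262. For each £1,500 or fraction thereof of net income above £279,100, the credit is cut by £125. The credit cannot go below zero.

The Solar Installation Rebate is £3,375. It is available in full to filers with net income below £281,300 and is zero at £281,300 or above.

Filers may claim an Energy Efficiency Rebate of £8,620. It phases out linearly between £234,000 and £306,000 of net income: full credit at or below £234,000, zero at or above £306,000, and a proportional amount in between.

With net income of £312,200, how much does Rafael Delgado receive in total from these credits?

Low-Income Housing Credit: £312,200 is at or below the £314,800 threshold, so the full £8,375 applies.
Retirement Saver's Credit: income exceeds £279,100 by £33,100 → 23 increments × £125 = £2,875 ≥ base, so the credit is £0.
Solar Installation Rebate: £312,200 meets or exceeds the £281,300 cutoff, so the credit is £0.
Energy Efficiency Rebate: £312,200 is at or above £306,000, so the credit is £0.
Total: £8,375 + £0 + £0 + £0 = £8,375.

£8,375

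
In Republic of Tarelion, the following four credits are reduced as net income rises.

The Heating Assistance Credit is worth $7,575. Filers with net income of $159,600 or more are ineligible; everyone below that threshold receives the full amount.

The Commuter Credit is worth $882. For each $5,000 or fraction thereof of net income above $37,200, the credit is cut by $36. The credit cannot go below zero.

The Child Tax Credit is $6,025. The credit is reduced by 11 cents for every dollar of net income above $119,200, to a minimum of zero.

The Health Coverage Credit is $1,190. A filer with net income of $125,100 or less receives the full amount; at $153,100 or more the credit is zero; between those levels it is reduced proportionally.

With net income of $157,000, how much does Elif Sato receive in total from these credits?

$9,460

Heating Assistance Credit: $157,000 is below the $159,600 cutoff, so the full $7,575 applies.
Commuter Credit: income exceeds $37,200 by $119,800, which is 24 full-or-partial $5,000 increments; reduction = 24 × $36 = $864, leaving $18.
Child Tax Credit: 11% of the $37,800 excess over $119,200 is $4,158; credit = $6,025 − $4,158 = $1,867.
Health Coverage Credit: $157,000 is at or above $153,100, so the credit is $0.
Total: $7,575 + $18 + $1,867 + $0 = $9,460.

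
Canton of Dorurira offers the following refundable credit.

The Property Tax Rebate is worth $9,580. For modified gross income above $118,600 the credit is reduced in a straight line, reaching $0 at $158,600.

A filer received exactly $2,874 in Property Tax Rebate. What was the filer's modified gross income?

$2,874 is 2,874/9,580 of the full $9,580, so 6,706/9,580 of the $40,000 range has been used: income = $118,600 + $40,000 × 6,706/9,580 = $146,600.

$146,600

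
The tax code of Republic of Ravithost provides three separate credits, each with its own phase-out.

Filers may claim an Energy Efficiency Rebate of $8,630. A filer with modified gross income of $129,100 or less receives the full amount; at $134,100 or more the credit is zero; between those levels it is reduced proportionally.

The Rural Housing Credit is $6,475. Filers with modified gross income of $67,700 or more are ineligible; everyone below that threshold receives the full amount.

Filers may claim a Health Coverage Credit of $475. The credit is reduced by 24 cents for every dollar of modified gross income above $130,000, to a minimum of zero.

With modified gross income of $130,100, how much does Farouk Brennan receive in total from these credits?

$7,355

Energy Efficiency Rebate: $130,100 is $1,000 into a $5,000 phase-out range, leaving 4,000/5,000 of the credit: $8,630 × 4,000/5,000 = $6,904.
Rural Housing Credit: $130,100 meets or exceeds the $67,700 cutoff, so the credit is $0.
Health Coverage Credit: 24% of the $100 excess over $130,000 is $24; credit = $475 − $24 = $451.
Total: $6,904 + $0 + $451 = $7,355.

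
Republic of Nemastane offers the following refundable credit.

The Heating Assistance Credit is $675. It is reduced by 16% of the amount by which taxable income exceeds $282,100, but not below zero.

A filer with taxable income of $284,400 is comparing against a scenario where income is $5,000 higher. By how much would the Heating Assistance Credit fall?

At $284,400 — 16% of the $2,300 excess over $282,100 is $368; credit = $675 − $368 = $307.
At $289,400 — 16% of the $7,300 excess over $282,100 is $1,168 ≥ base, so the credit is $0.
Lost: $307 − $0 = $307.

$307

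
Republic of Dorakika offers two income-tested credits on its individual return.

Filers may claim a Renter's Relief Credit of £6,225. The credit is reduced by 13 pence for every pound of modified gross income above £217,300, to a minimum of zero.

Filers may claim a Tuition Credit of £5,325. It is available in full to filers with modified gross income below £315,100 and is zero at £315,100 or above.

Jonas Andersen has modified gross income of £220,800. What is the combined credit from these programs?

Renter's Relief Credit: 13% of the £3,500 excess over £217,300 is £455; credit = £6,225 − £455 = £5,770.
Tuition Credit: £220,800 is below the £315,100 cutoff, so the full £5,325 applies.
Total: £5,770 + £5,325 = £11,095.

£11,095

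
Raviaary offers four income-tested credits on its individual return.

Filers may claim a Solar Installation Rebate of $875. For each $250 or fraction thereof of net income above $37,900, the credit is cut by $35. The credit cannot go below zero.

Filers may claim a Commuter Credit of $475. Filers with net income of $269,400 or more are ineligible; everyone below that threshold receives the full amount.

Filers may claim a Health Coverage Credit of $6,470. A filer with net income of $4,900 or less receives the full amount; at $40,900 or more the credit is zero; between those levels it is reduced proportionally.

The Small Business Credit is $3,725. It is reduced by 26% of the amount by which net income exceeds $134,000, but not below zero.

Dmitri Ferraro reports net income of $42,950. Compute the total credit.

$4,340

Solar Installation Rebate: income exceeds $37,900 by $5,050, which is 21 full-or-partial $250 increments; reduction = 21 × $35 = $735, leaving $140.
Commuter Credit: $42,950 is below the $269,400 cutoff, so the full $475 applies.
Health Coverage Credit: $42,950 is at or above $40,900, so the credit is $0.
Small Business Credit: $42,950 is at or below the $134,000 threshold, so the full $3,725 applies.
Total: $140 + $475 + $0 + $3,725 = $4,340.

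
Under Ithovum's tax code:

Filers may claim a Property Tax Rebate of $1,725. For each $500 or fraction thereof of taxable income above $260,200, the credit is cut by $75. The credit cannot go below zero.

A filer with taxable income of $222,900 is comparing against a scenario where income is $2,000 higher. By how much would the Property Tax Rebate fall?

At $222,900 — $222,900 is at or below the $260,200 threshold, so the full $1,725 applies.
At $224,900 — $224,900 is at or below the $260,200 threshold, so the full $1,725 applies.
Lost: $1,725 − $1,725 = $0.

$0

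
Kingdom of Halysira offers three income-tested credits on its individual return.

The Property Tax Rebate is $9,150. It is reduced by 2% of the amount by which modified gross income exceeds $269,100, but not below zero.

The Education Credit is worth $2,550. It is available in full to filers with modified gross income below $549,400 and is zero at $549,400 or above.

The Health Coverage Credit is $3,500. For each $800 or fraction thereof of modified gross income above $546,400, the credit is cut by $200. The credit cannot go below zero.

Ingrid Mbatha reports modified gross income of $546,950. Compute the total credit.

$9,443

Property Tax Rebate: 2% of the $277,850 excess over $269,100 is $5,557; credit = $9,150 − $5,557 = $3,593.
Education Credit: $546,950 is below the $549,400 cutoff, so the full $2,550 applies.
Health Coverage Credit: income exceeds $546,400 by $550, which is 1 full-or-partial $800 increment; reduction = 1 × $200 = $200, leaving $3,300.
Total: $3,593 + $2,550 + $3,300 = $9,443.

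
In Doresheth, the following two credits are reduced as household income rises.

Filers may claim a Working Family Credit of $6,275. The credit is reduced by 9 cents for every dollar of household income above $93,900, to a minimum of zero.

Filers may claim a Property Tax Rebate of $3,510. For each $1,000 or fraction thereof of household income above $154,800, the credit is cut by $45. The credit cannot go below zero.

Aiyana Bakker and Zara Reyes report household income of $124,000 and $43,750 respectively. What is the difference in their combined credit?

Aiyana ($124,000): Working Family Credit: 9% of the $30,100 excess over $93,900 is $2,709; credit = $6,275 − $2,709 = $3,566. Property Tax Rebate: $124,000 is at or below the $154,800 threshold, so the full $3,510 applies. total $3,566 + $3,510 = $7,076
Zara ($43,750): Working Family Credit: $43,750 is at or below the $93,900 threshold, so the full $6,275 applies. Property Tax Rebate: $43,750 is at or below the $154,800 threshold, so the full $3,510 applies. total $6,275 + $3,510 = $9,785
Difference: |$7,076 − $9,785| = $2,709.

$2,709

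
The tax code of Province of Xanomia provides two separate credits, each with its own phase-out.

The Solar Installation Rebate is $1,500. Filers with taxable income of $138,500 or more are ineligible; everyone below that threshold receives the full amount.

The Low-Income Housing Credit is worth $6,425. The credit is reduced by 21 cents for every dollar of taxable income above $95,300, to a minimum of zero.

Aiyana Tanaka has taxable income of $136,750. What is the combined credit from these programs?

Solar Installation Rebate: $136,750 is below the $138,500 cutoff, so the full $1,500 applies.
Low-Income Housing Credit: 21% of the $41,450 excess over $95,300 is $8,704.50 ≥ base, so the credit is $0.
Total: $1,500 + $0 = $1,500.

$1,500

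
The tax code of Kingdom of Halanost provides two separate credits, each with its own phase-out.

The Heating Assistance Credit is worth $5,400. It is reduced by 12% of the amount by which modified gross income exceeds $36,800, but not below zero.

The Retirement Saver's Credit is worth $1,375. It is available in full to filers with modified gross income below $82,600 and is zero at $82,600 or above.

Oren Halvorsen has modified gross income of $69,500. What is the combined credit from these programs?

$2,851

Heating Assistance Credit: 12% of the $32,700 excess over $36,800 is $3,924; credit = $5,400 − $3,924 = $1,476.
Retirement Saver's Credit: $69,500 is below the $82,600 cutoff, so the full $1,375 applies.
Total: $1,476 + $1,375 = $2,851.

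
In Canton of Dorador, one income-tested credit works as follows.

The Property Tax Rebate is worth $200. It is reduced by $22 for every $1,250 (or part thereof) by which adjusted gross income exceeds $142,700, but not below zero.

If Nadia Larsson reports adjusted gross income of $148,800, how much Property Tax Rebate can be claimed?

$90

Property Tax Rebate: income exceeds $142,700 by $6,100, which is 5 full-or-partial $1,250 increments; reduction = 5 × $22 = $110, leaving $90.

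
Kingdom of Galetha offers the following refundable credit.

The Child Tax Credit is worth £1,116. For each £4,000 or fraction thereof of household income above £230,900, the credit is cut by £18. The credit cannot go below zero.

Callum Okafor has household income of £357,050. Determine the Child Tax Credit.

£540

Child Tax Credit: income exceeds £230,900 by £126,150, which is 32 full-or-partial £4,000 increments; reduction = 32 × £18 = £576, leaving £540.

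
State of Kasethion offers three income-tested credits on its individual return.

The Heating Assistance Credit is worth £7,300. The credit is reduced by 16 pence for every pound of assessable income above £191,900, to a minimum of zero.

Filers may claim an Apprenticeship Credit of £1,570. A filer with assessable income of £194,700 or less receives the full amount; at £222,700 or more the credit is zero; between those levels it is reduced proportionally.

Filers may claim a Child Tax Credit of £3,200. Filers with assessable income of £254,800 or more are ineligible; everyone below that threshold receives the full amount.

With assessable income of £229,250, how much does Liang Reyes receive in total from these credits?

Heating Assistance Credit: 16% of the £37,350 excess over £191,900 is £5,976; credit = £7,300 − £5,976 = £1,324.
Apprenticeship Credit: £229,250 is at or above £222,700, so the credit is £0.
Child Tax Credit: £229,250 is below the £254,800 cutoff, so the full £3,200 applies.
Total: £1,324 + £0 + £3,200 = £4,524.

£4,524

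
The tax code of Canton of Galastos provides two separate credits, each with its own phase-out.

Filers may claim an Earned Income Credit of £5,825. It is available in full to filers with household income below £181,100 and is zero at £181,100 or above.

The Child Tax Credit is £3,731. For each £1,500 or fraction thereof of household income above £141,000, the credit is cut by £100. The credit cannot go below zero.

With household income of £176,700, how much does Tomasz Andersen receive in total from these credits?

£7,156

Earned Income Credit: £176,700 is below the £181,100 cutoff, so the full £5,825 applies.
Child Tax Credit: income exceeds £141,000 by £35,700, which is 24 full-or-partial £1,500 increments; reduction = 24 × £100 = £2,400, leaving £1,331.
Total: £5,825 + £1,331 = £7,156.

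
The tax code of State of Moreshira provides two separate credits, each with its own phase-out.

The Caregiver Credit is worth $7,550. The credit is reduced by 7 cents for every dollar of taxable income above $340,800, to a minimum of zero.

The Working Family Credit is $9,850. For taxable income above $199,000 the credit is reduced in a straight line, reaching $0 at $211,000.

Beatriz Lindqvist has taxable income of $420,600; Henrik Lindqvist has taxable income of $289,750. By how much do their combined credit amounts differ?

Beatriz ($420,600): Caregiver Credit: 7% of the $79,800 excess over $340,800 is $5,586; credit = $7,550 − $5,586 = $1,964. Working Family Credit: $420,600 is at or above $211,000, so the credit is $0. total $1,964 + $0 = $1,964
Henrik ($289,750): Caregiver Credit: $289,750 is at or below the $340,800 threshold, so the full $7,550 applies. Working Family Credit: $289,750 is at or above $211,000, so the credit is $0. total $7,550 + $0 = $7,550
Difference: |$1,964 − $7,550| = $5,586.

$5,586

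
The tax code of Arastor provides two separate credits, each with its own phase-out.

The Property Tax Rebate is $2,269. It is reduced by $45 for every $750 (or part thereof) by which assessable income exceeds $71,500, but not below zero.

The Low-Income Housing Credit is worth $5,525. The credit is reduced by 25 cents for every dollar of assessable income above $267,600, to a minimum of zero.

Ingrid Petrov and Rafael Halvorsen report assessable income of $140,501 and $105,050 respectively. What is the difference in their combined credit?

Ingrid ($140,501): Property Tax Rebate: income exceeds $71,500 by $69,001 → 93 increments × $45 = $4,185 ≥ base, so the credit is $0. Low-Income Housing Credit: $140,501 is at or below the $267,600 threshold, so the full $5,525 applies. total $0 + $5,525 = $5,525
Rafael ($105,050): Property Tax Rebate: income exceeds $71,500 by $33,550, which is 45 full-or-partial $750 increments; reduction = 45 × $45 = $2,025, leaving $244. Low-Income Housing Credit: $105,050 is at or below the $267,600 threshold, so the full $5,525 applies. total $244 + $5,525 = $5,769
Difference: |$5,525 − $5,769| = $244.

$244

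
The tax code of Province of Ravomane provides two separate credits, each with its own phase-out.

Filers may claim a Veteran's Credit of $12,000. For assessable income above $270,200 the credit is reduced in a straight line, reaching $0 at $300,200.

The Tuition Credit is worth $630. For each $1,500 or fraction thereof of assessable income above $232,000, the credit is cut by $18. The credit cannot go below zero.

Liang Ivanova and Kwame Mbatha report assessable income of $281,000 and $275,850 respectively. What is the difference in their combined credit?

$2,114

Liang ($281,000): Veteran's Credit: $281,000 is $10,800 into a $30,000 phase-out range, leaving 19,200/30,000 of the credit: $12,000 × 19,200/30,000 = $7,680. Tuition Credit: income exceeds $232,000 by $49,000, which is 33 full-or-partial $1,500 increments; reduction = 33 × $18 = $594, leaving $36. total $7,680 + $36 = $7,716
Kwame ($275,850): Veteran's Credit: $275,850 is $5,650 into a $30,000 phase-out range, leaving 24,350/30,000 of the credit: $12,000 × 24,350/30,000 = $9,740. Tuition Credit: income exceeds $232,000 by $43,850, which is 30 full-or-partial $1,500 increments; reduction = 30 × $18 = $540, leaving $90. total $9,740 + $90 = $9,830
Difference: |$7,716 − $9,830| = $2,114.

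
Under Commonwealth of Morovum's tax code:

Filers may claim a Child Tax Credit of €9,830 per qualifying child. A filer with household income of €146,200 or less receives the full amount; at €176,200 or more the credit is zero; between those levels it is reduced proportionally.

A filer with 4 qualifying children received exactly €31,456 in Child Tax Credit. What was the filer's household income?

€152,200

Full credit = 4 × €9,830 = €39,320.
€31,456 is 31,456/39,320 of the full €39,320, so 7,864/39,320 of the €30,000 range has been used: income = €146,200 + €30,000 × 7,864/39,320 = €152,200.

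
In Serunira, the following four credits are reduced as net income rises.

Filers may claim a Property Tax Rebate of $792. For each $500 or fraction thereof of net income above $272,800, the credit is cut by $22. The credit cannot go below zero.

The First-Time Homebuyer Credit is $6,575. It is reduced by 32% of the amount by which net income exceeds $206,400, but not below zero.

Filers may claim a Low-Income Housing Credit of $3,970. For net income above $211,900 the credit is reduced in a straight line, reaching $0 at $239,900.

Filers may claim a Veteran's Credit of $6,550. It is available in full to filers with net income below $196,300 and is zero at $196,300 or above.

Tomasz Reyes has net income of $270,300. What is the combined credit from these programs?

$792

Property Tax Rebate: $270,300 is at or below the $272,800 threshold, so the full $792 applies.
First-Time Homebuyer Credit: 32% of the $63,900 excess over $206,400 is $20,448 ≥ base, so the credit is $0.
Low-Income Housing Credit: $270,300 is at or above $239,900, so the credit is $0.
Veteran's Credit: $270,300 meets or exceeds the $196,300 cutoff, so the credit is $0.
Total: $792 + $0 + $0 + $0 = $792.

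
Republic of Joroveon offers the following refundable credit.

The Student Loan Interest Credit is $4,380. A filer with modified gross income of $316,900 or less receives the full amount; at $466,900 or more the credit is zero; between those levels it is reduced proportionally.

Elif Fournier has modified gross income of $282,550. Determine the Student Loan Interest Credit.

$4,380

Student Loan Interest Credit: $282,550 is at or below the $316,900 threshold, so the full $4,380 applies.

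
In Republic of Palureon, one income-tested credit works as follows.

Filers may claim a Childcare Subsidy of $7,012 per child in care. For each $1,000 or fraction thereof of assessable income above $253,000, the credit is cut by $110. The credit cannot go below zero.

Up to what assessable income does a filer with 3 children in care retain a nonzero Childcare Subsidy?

Full credit = 3 × $7,012 = $21,036.
After 191 increments the reduction is 191 × $110 = $21,010, leaving $26; one more increment wipes it out. Increment 191 ends at excess 191 × $1,000 = $191,000, so the highest qualifying income is $253,000 + $191,000 = $444,000.

$444,000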